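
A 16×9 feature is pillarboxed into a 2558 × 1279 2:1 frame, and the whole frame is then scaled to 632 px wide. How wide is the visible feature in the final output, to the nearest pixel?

562 px

In the 2558×1279 frame the feature fills the height: width = 1279 × 16/9 ≈ 2273.78 px.
Resizing to 632 px wide multiplies everything by 0.2471: 2273.78 → 561.78 px.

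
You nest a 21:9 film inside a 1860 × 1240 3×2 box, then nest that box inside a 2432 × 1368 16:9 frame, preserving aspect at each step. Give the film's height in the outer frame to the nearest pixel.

Inside the 1860×1240 canvas the film is width-limited at 1860.00 × 797.14.
The 3×2 canvas is height-limited in 2432×1368, giving 2052.00 × 1368.00; scale factor 1.1032.
So the film's height is 797.14 × 1.1032 ≈ 879.43.

879 px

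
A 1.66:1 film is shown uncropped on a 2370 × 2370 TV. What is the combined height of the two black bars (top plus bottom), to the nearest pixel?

Since 1.660 > 1.000, the film is width-limited.
That makes the image 1427.71 px tall (2370 / 1.660).
Black = 2370 − 1427.71 = 942.29 px.

942 px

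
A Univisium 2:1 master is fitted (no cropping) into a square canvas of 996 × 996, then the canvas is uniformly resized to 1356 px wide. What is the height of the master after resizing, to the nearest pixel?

In the 996×996 frame the master fills the width: height = 996 × 1/2 ≈ 498.00 px.
The frame scales by 1356/996 = 1.3614; 498.00 × 1.3614 ≈ 678.00 px.

678 px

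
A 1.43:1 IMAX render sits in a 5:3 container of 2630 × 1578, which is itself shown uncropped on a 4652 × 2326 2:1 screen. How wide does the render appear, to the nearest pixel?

Inside the 2630×1578 canvas the render is height-limited at 2256.54 × 1578.00.
5:3 in 4652×2326: fills the height, so the intermediate becomes 3876.67 × 2326.00 — a scale of ×1.4740.
So the render's width is 2256.54 × 1.4740 ≈ 3326.18.

3326 px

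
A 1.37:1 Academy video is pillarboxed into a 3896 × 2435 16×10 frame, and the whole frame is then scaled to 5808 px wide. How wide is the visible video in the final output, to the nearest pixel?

In the 3896×2435 frame the video fills the height: width = 2435 × 1.370 ≈ 3335.95 px.
The frame scales by 5808/3896 = 1.4908; 3335.95 × 1.4908 ≈ 4973.10 px.

4973 px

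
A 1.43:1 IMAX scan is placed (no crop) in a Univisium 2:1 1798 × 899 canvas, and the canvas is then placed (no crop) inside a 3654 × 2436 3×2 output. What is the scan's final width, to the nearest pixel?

2613 px

First fit — 1.43:1 IMAX into 1798×899 spans the height: 1285.57 × 899.00.
Univisium 2:1 in 3654×2436: fills the width, so the intermediate becomes 3654.00 × 1827.00 — a scale of ×2.0323.
Applying the same ×2.0323: 1285.57 → 2612.61.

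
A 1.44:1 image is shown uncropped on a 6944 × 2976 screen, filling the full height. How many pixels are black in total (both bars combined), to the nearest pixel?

7911875 pixels

Content width = 2976 × 1.440 ≈ 4285.4400 px.
Leftover width: 6944 − 4285.4400 = 2658.5600 px.
That's 2658.5600 × 2976 ≈ 7911875 black pixels.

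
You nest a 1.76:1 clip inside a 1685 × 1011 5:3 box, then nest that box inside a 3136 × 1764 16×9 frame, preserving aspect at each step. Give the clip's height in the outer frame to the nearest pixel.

1.76:1 in 1685×1011: fills the width, so the clip is 1685.00 × 957.39.
The 5:3 canvas is height-limited in 3136×1764, giving 2940.00 × 1764.00; scale factor 1.7448.
So the clip's height is 957.39 × 1.7448 ≈ 1670.45.

1670 px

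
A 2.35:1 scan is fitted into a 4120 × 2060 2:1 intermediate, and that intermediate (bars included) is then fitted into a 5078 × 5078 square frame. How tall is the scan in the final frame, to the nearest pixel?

2.35:1 in 4120×2060: fills the width, so the scan is 4120.00 × 1753.19.
Second fit — the 2:1 canvas into 5078×5078 spans the width: 5078.00 × 2539.00 (×1.2325 from 4120×2060).
Applying the same ×1.2325: 1753.19 → 2160.85.

2161 px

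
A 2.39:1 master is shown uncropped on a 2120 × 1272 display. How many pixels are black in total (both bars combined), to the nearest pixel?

816138 pixels

2.39:1 (2.390) > 5:3 (1.667), so the master fills the width.
Content height = 2120 / 2.390 ≈ 887.0293 px.
Leftover height: 1272 − 887.0293 = 384.9707 px.
Across the 2120-px span: 384.9707 × 2120 ≈ 816138 px.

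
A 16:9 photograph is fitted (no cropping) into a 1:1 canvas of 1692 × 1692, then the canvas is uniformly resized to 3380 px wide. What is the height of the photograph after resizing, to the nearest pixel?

1901 px

Fitted into 1692×1692, the photograph spans the width; its height is 1692 × 9/16 ≈ 951.75 px.
Resizing to 3380 px wide multiplies everything by 1.9976: 951.75 → 1901.25 px.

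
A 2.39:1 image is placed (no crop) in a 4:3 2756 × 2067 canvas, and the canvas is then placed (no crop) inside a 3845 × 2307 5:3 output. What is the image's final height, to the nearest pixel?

1287 px

Inside the 2756×2067 canvas the image is width-limited at 2756.00 × 1153.14.
Second fit — the 4:3 canvas into 3845×2307 spans the height: 3076.00 × 2307.00 (×1.1161 from 2756×2067).
The image scales with it: height 1153.14 × 1.1161 ≈ 1287.03.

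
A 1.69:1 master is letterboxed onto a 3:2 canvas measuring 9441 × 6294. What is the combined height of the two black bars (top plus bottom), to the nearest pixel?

Since 1.690 > 1.500, the master is width-limited.
Content height = 9441 / 1.690 ≈ 5586.39 px.
6294 − 5586.39 = 707.61 px of bars.

708 px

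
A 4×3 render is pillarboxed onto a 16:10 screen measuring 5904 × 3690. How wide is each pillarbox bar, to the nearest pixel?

Since 1.333 < 1.600, the render is height-limited.
Content width = 3690 × 4/3 ≈ 4920.00 px.
Black = 5904 − 4920.00 = 984.00 px, or 492.00 per bar.

492 px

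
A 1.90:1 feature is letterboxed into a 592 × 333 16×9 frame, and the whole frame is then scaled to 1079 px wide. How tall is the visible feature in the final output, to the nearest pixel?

568 px

In the 592×333 frame the feature fills the width: height = 592 / 1.900 ≈ 311.58 px.
Resizing to 1079 px wide multiplies everything by 1.8226: 311.58 → 567.89 px.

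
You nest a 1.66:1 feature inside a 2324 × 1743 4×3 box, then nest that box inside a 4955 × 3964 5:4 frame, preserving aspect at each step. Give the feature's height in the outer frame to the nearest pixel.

2985 px

First fit — 1.66:1 into 2324×1743 spans the width: 2324.00 × 1400.00.
Second fit — the 4×3 canvas into 4955×3964 spans the width: 4955.00 × 3716.25 (×2.1321 from 2324×1743).
Applying the same ×2.1321: 1400.00 → 2984.94.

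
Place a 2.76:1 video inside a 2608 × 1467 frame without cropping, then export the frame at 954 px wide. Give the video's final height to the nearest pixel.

346 px

Fitted into 2608×1467, the video spans the width; its height is 2608 / 2.760 ≈ 944.93 px.
Resizing to 954 px wide multiplies everything by 0.3658: 944.93 → 345.65 px.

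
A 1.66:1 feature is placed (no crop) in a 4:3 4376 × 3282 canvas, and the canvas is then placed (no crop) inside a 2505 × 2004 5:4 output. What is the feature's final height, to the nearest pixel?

1509 px

Inside the 4376×3282 canvas the feature is width-limited at 4376.00 × 2636.14.
4:3 in 2505×2004: fills the width, so the intermediate becomes 2505.00 × 1878.75 — a scale of ×0.5724.
So the feature's height is 2636.14 × 0.5724 ≈ 1509.04.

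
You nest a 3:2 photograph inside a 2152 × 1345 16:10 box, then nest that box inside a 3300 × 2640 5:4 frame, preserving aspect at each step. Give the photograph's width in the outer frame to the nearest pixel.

3:2 in 2152×1345: fills the height, so the photograph is 2017.50 × 1345.00.
The 16:10 canvas is width-limited in 3300×2640, giving 3300.00 × 2062.50; scale factor 1.5335.
The photograph scales with it: width 2017.50 × 1.5335 ≈ 3093.75.

3094 px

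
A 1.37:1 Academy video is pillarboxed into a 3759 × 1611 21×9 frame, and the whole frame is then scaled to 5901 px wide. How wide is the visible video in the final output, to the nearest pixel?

3465 px

At 3759×1611 the video is height-limited, so width = 1611 × 1.370 ≈ 2207.07 px.
The frame scales by 5901/3759 = 1.5698; 2207.07 × 1.5698 ≈ 3464.73 px.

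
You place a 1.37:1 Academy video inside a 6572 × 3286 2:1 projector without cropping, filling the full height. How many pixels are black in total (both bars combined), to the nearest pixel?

6802611 pixels

Content width = 3286 × 1.370 ≈ 4501.8200 px.
Leftover width: 6572 − 4501.8200 = 2070.1800 px.
That's 2070.1800 × 3286 ≈ 6802611 black pixels.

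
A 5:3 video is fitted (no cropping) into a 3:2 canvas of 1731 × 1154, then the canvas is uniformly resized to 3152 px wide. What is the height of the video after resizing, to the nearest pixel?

1891 px

At 1731×1154 the video is width-limited, so height = 1731 × 3/5 ≈ 1038.60 px.
Scaling 1731 → 3152 is ×1.8209, so the height becomes 1038.60 × 1.8209 ≈ 1891.20 px.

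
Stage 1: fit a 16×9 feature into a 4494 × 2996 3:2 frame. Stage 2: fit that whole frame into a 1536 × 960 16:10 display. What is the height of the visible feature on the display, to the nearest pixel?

810 px

First fit — 16×9 into 4494×2996 spans the width: 4494.00 × 2527.88.
Second fit — the 3:2 canvas into 1536×960 spans the height: 1440.00 × 960.00 (×0.3204 from 4494×2996).
Applying the same ×0.3204: 2527.88 → 810.00.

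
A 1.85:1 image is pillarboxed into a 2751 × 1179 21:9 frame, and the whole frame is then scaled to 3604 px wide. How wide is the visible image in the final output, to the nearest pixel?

2857 px

At 2751×1179 the image is height-limited, so width = 1179 × 1.850 ≈ 2181.15 px.
Resizing to 3604 px wide multiplies everything by 1.3101: 2181.15 → 2857.46 px.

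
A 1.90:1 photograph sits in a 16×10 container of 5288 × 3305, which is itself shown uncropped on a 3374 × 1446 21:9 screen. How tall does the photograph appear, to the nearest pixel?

Inside the 5288×3305 canvas the photograph is width-limited at 5288.00 × 2783.16.
16×10 in 3374×1446: fills the height, so the intermediate becomes 2313.60 × 1446.00 — a scale of ×0.4375.
The photograph scales with it: height 2783.16 × 0.4375 ≈ 1217.68.

1218 px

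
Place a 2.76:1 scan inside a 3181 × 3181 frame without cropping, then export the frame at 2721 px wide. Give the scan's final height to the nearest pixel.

986 px

At 3181×3181 the scan is width-limited, so height = 3181 / 2.760 ≈ 1152.54 px.
Resizing to 2721 px wide multiplies everything by 0.8554: 1152.54 → 985.87 px.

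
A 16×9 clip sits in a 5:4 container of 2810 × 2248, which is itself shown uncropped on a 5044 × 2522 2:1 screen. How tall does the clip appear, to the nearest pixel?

Inside the 2810×2248 canvas the clip is width-limited at 2810.00 × 1580.62.
5:4 in 5044×2522: fills the height, so the intermediate becomes 3152.50 × 2522.00 — a scale of ×1.1219.
So the clip's height is 1580.62 × 1.1219 ≈ 1773.28.

1773 px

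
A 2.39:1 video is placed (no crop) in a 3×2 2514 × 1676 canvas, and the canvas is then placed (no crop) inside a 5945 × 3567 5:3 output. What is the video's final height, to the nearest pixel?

Inside the 2514×1676 canvas the video is width-limited at 2514.00 × 1051.88.
3×2 in 5945×3567: fills the height, so the intermediate becomes 5350.50 × 3567.00 — a scale of ×2.1283.
The video scales with it: height 1051.88 × 2.1283 ≈ 2238.70.

2239 px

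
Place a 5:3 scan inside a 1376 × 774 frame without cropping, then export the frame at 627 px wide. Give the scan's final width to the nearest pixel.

Fitted into 1376×774, the scan spans the height; its width is 774 × 5/3 ≈ 1290.00 px.
Scaling 1376 → 627 is ×0.4557, so the width becomes 1290.00 × 0.4557 ≈ 587.81 px.

588 px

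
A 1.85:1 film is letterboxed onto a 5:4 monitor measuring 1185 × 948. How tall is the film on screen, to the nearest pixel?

641 px

Since 1.850 > 1.250, the film is width-limited.
That makes the image 640.54 px tall (1185 / 1.850).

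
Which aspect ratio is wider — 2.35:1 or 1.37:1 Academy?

2.35 and 1.37; 2.35 > 1.37.

2.35:1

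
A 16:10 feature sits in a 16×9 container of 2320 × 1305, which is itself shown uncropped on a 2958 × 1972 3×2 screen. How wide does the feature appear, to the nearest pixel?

First fit — 16:10 into 2320×1305 spans the height: 2088.00 × 1305.00.
16×9 in 2958×1972: fills the width, so the intermediate becomes 2958.00 × 1663.88 — a scale of ×1.2750.
The feature scales with it: width 2088.00 × 1.2750 ≈ 2662.20.

2662 px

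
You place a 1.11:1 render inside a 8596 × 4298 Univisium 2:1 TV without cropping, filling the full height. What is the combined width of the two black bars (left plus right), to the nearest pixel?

3825 px

The render is 4298 × 1.110 ≈ 4770.78 px wide.
Black = 8596 − 4770.78 = 3825.22 px.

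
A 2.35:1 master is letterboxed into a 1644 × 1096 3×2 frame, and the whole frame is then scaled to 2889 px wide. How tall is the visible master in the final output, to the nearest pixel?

1229 px

At 1644×1096 the master is width-limited, so height = 1644 / 2.350 ≈ 699.57 px.
The frame scales by 2889/1644 = 1.7573; 699.57 × 1.7573 ≈ 1229.36 px.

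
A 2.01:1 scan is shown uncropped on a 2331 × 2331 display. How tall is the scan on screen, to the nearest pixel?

1160 px

2.01:1 (2.010) > square (1.000), so the scan fills the width.
The scan is 2331 / 2.010 ≈ 1159.70 px tall.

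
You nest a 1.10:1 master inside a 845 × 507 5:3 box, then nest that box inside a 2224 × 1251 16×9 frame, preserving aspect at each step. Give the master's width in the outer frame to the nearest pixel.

Inside the 845×507 canvas the master is height-limited at 557.70 × 507.00.
5:3 in 2224×1251: fills the height, so the intermediate becomes 2085.00 × 1251.00 — a scale of ×2.4675.
So the master's width is 557.70 × 2.4675 ≈ 1376.10.

1376 px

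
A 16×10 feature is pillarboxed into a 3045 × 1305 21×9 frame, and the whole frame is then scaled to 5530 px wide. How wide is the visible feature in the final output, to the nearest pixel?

3792 px

In the 3045×1305 frame the feature fills the height: width = 1305 × 16/10 ≈ 2088.00 px.
The frame scales by 5530/3045 = 1.8161; 2088.00 × 1.8161 ≈ 3792.00 px.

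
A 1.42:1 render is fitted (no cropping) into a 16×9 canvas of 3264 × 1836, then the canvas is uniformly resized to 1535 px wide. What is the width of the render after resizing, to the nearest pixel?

1226 px

In the 3264×1836 frame the render fills the height: width = 1836 × 1.420 ≈ 2607.12 px.
The frame scales by 1535/3264 = 0.4703; 2607.12 × 0.4703 ≈ 1226.08 px.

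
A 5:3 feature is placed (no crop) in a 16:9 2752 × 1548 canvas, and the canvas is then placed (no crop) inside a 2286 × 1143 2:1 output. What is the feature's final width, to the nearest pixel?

1905 px

5:3 in 2752×1548: fills the height, so the feature is 2580.00 × 1548.00.
The 16:9 canvas is height-limited in 2286×1143, giving 2032.00 × 1143.00; scale factor 0.7384.
So the feature's width is 2580.00 × 0.7384 ≈ 1905.00.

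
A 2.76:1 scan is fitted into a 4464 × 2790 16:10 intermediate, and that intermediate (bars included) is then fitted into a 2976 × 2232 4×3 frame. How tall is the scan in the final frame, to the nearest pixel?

2.76:1 in 4464×2790: fills the width, so the scan is 4464.00 × 1617.39.
Second fit — the 16:10 canvas into 2976×2232 spans the width: 2976.00 × 1860.00 (×0.6667 from 4464×2790).
The scan scales with it: height 1617.39 × 0.6667 ≈ 1078.26.

1078 px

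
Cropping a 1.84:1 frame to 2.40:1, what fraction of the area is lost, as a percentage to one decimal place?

Going from 1.84:1 to 2.40:1 means cutting height while keeping width.
Fraction kept = (1.840)/(2.400) ≈ 76.67%, so 23.33% is lost.

23.3%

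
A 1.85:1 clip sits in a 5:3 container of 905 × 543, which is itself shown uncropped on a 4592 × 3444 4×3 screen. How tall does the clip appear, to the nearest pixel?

1.85:1 in 905×543: fills the width, so the clip is 905.00 × 489.19.
5:3 in 4592×3444: fills the width, so the intermediate becomes 4592.00 × 2755.20 — a scale of ×5.0740.
The clip scales with it: height 489.19 × 5.0740 ≈ 2482.16.

2482 px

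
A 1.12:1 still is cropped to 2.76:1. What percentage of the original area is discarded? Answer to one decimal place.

The width stays; only height is cut (since 2.76:1 is wider than 1.12:1).
Area ratio = (1.120)/(2.760) = 40.58%; the remaining 59.42% is cropped out.

59.4%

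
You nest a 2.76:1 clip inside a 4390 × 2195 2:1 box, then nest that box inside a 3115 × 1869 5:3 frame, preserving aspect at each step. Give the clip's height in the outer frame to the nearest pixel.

1129 px

First fit — 2.76:1 into 4390×2195 spans the width: 4390.00 × 1590.58.
The 2:1 canvas is width-limited in 3115×1869, giving 3115.00 × 1557.50; scale factor 0.7096.
So the clip's height is 1590.58 × 0.7096 ≈ 1128.62.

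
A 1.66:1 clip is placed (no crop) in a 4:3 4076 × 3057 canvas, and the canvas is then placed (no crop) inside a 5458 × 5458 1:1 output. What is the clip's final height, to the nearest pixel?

3288 px

First fit — 1.66:1 into 4076×3057 spans the width: 4076.00 × 2455.42.
4:3 in 5458×5458: fills the width, so the intermediate becomes 5458.00 × 4093.50 — a scale of ×1.3391.
Applying the same ×1.3391: 2455.42 → 3287.95.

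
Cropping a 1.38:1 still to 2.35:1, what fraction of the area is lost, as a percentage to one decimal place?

Going from 1.38:1 to 2.35:1 means cutting height while keeping width.
Area ratio = (1.380)/(2.350) = 58.72%; the remaining 41.28% is cropped out.

41.3%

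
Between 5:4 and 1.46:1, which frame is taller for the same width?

5:4

5:4 = 1.25 and 1.46; 1.46 > 1.25. The smaller width-to-height ratio is the taller frame.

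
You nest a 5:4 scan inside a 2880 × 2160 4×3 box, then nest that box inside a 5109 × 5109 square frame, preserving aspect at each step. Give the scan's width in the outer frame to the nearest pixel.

4790 px

First fit — 5:4 into 2880×2160 spans the height: 2700.00 × 2160.00.
The 4×3 canvas is width-limited in 5109×5109, giving 5109.00 × 3831.75; scale factor 1.7740.
So the scan's width is 2700.00 × 1.7740 ≈ 4789.69.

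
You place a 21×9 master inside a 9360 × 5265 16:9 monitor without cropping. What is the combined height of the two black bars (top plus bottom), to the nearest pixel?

21×9 (2.333) > 16:9 (1.778), so the master fills the width.
The master is 9360 × 9/21 ≈ 4011.43 px tall.
5265 − 4011.43 = 1253.57 px of bars.

1254 px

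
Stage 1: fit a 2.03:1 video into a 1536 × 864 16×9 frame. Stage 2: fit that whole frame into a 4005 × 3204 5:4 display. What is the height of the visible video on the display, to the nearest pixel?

First fit — 2.03:1 into 1536×864 spans the width: 1536.00 × 756.65.
Second fit — the 16×9 canvas into 4005×3204 spans the width: 4005.00 × 2252.81 (×2.6074 from 1536×864).
The video scales with it: height 756.65 × 2.6074 ≈ 1972.91.

1973 px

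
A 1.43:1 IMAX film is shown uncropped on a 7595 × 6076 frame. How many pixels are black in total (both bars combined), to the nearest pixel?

1.43:1 IMAX is wider than 5:4, so it spans the full width.
That makes the image 5311.1888 px tall (7595 / 1.430).
6076 − 5311.1888 = 764.8112 px of bars.
That's 764.8112 × 7595 ≈ 5808741 black pixels.

5808741 pixels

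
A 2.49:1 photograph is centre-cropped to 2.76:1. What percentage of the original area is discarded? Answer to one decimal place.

2.76:1 is wider than 2.49:1, so the crop keeps the full width and trims the height.
Area ratio = (2.490)/(2.760) = 90.22%; the remaining 9.78% is cropped out.

9.8%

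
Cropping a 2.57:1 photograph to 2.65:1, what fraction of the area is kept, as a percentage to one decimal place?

The width stays; only height is cut (since 2.65:1 is wider than 2.57:1).
(2.570)/(2.650) ≈ 0.970 of the area survives.

97.0%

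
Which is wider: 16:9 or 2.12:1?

16:9 = 1.778 and 2.12; 2.12 > 1.778.

2.12:1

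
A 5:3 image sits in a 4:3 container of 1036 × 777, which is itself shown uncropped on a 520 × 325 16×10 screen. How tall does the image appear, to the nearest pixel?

260 px

5:3 in 1036×777: fills the width, so the image is 1036.00 × 621.60.
The 4:3 canvas is height-limited in 520×325, giving 433.33 × 325.00; scale factor 0.4183.
Applying the same ×0.4183: 621.60 → 260.00.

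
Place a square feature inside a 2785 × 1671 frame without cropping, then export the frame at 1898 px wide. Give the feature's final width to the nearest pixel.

1139 px

At 2785×1671 the feature is height-limited, so width = 1671 × 1/1 ≈ 1671.00 px.
Resizing to 1898 px wide multiplies everything by 0.6815: 1671.00 → 1138.80 px.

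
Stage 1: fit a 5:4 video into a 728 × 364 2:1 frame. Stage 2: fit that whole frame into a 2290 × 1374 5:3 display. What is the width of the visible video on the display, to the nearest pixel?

1431 px

First fit — 5:4 into 728×364 spans the height: 455.00 × 364.00.
Second fit — the 2:1 canvas into 2290×1374 spans the width: 2290.00 × 1145.00 (×3.1456 from 728×364).
The video scales with it: width 455.00 × 3.1456 ≈ 1431.25.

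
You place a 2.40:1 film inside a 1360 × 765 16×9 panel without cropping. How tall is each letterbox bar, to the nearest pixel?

Since 2.400 > 1.778, the film is width-limited.
Content height = 1360 / 2.400 ≈ 566.67 px.
765 − 566.67 = 198.33 px of bars (99.17 each).

99 px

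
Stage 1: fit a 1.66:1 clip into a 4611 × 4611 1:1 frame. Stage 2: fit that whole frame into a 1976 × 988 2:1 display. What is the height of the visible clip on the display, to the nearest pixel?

595 px

Inside the 4611×4611 canvas the clip is width-limited at 4611.00 × 2777.71.
The 1:1 canvas is height-limited in 1976×988, giving 988.00 × 988.00; scale factor 0.2143.
So the clip's height is 2777.71 × 0.2143 ≈ 595.18.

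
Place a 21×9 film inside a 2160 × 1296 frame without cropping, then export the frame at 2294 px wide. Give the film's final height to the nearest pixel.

983 px

Fitted into 2160×1296, the film spans the width; its height is 2160 × 9/21 ≈ 925.71 px.
The frame scales by 2294/2160 = 1.0620; 925.71 × 1.0620 ≈ 983.14 px.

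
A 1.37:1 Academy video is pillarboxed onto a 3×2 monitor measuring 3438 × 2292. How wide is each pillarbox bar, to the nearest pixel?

149 px

1.37:1 Academy (1.370) < 3×2 (1.500), so the video fills the height.
That makes the image 3140.04 px wide (2292 × 1.370).
Leftover width: 3438 − 3140.04 = 297.96 px → 148.98 each side.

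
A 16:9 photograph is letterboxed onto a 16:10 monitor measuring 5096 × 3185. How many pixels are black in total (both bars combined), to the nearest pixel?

16:9 is wider than 16:10, so it spans the full width.
Content height = 5096 × 9/16 ≈ 2866.5000 px.
Leftover height: 3185 − 2866.5000 = 318.5000 px.
Across the 5096-px span: 318.5000 × 5096 ≈ 1623076 px.

1623076 pixels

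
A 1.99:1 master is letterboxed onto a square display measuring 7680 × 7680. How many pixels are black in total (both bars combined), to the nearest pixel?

29343003 pixels

1.99:1 is wider than square, so it spans the full width.
The master is 7680 / 1.990 ≈ 3859.2965 px tall.
7680 − 3859.2965 = 3820.7035 px of bars.
That's 3820.7035 × 7680 ≈ 29343003 black pixels.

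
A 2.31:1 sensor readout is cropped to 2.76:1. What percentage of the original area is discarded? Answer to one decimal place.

The width stays; only height is cut (since 2.76:1 is wider than 2.31:1).
Area ratio = (2.310)/(2.760) = 83.70%; the remaining 16.30% is cropped out.

16.3%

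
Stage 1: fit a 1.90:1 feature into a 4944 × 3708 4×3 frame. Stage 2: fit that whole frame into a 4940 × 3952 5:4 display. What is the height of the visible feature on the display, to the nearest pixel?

First fit — 1.90:1 into 4944×3708 spans the width: 4944.00 × 2602.11.
The 4×3 canvas is width-limited in 4940×3952, giving 4940.00 × 3705.00; scale factor 0.9992.
So the feature's height is 2602.11 × 0.9992 ≈ 2600.00.

2600 px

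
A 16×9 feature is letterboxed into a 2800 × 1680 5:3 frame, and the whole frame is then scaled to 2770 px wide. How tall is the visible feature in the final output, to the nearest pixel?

Fitted into 2800×1680, the feature spans the width; its height is 2800 × 9/16 ≈ 1575.00 px.
Scaling 2800 → 2770 is ×0.9893, so the height becomes 1575.00 × 0.9893 ≈ 1558.12 px.

1558 px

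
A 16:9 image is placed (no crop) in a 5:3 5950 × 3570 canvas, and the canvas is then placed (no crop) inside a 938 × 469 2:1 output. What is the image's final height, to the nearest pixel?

440 px

First fit — 16:9 into 5950×3570 spans the width: 5950.00 × 3346.88.
Second fit — the 5:3 canvas into 938×469 spans the height: 781.67 × 469.00 (×0.1314 from 5950×3570).
So the image's height is 3346.88 × 0.1314 ≈ 439.69.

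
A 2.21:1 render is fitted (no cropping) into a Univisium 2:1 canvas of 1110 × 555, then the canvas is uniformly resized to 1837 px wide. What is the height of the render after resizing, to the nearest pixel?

At 1110×555 the render is width-limited, so height = 1110 / 2.210 ≈ 502.26 px.
Scaling 1110 → 1837 is ×1.6550, so the height becomes 502.26 × 1.6550 ≈ 831.22 px.

831 px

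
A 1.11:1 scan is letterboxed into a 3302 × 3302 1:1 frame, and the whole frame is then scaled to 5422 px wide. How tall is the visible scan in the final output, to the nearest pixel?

4885 px

Fitted into 3302×3302, the scan spans the width; its height is 3302 / 1.110 ≈ 2974.77 px.
The frame scales by 5422/3302 = 1.6420; 2974.77 × 1.6420 ≈ 4884.68 px.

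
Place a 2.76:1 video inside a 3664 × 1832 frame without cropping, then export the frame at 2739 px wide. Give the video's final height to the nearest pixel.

In the 3664×1832 frame the video fills the width: height = 3664 / 2.760 ≈ 1327.54 px.
Resizing to 2739 px wide multiplies everything by 0.7475: 1327.54 → 992.39 px.

992 px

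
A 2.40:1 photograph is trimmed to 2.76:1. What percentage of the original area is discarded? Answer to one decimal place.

2.76:1 is wider than 2.40:1, so the crop keeps the full width and trims the height.
Area ratio = (2.400)/(2.760) = 86.96%; the remaining 13.04% is cropped out.

13.0%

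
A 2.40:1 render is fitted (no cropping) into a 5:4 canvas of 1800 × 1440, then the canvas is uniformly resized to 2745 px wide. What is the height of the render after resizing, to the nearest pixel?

1144 px

In the 1800×1440 frame the render fills the width: height = 1800 / 2.400 ≈ 750.00 px.
Resizing to 2745 px wide multiplies everything by 1.5250: 750.00 → 1143.75 px.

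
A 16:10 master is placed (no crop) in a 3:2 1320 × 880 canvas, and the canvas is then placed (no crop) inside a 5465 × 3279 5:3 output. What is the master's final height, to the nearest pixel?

3074 px

First fit — 16:10 into 1320×880 spans the width: 1320.00 × 825.00.
Second fit — the 3:2 canvas into 5465×3279 spans the height: 4918.50 × 3279.00 (×3.7261 from 1320×880).
So the master's height is 825.00 × 3.7261 ≈ 3074.06.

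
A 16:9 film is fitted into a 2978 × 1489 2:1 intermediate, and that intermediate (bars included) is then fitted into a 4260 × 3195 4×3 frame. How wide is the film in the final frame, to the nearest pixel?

Inside the 2978×1489 canvas the film is height-limited at 2647.11 × 1489.00.
The 2:1 canvas is width-limited in 4260×3195, giving 4260.00 × 2130.00; scale factor 1.4305.
So the film's width is 2647.11 × 1.4305 ≈ 3786.67.

3787 px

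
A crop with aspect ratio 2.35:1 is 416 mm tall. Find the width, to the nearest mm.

At 2.35:1, 416 × 2.350 ≈ 977.60.

978 mm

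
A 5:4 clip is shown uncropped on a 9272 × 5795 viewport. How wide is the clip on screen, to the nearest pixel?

7244 px

5:4 (1.250) < 16:10 (1.600), so the clip fills the height.
That makes the image 7243.75 px wide (5795 × 5/4).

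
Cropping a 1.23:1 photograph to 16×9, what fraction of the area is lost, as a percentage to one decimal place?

The width stays; only height is cut (since 16×9 is wider than 1.23:1).
Fraction kept = (1.230)/(1.778) ≈ 69.19%, so 30.81% is lost.

30.8%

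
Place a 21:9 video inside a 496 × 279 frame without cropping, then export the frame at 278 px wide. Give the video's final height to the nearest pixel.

In the 496×279 frame the video fills the width: height = 496 × 9/21 ≈ 212.57 px.
Resizing to 278 px wide multiplies everything by 0.5605: 212.57 → 119.14 px.

119 px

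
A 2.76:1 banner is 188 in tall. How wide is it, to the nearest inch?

188 × 2.760 = 518.88.

519 in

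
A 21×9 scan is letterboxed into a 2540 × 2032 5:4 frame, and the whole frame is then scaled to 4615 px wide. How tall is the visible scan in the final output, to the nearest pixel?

Fitted into 2540×2032, the scan spans the width; its height is 2540 × 9/21 ≈ 1088.57 px.
Resizing to 4615 px wide multiplies everything by 1.8169: 1088.57 → 1977.86 px.

1978 px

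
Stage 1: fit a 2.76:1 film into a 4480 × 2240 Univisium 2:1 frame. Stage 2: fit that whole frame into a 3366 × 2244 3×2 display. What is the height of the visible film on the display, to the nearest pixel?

1220 px

2.76:1 in 4480×2240: fills the width, so the film is 4480.00 × 1623.19.
Univisium 2:1 in 3366×2244: fills the width, so the intermediate becomes 3366.00 × 1683.00 — a scale of ×0.7513.
The film scales with it: height 1623.19 × 0.7513 ≈ 1219.57.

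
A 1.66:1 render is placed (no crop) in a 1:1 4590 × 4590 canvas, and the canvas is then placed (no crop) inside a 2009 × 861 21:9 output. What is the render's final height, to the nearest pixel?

Inside the 4590×4590 canvas the render is width-limited at 4590.00 × 2765.06.
Second fit — the 1:1 canvas into 2009×861 spans the height: 861.00 × 861.00 (×0.1876 from 4590×4590).
Applying the same ×0.1876: 2765.06 → 518.67.

519 px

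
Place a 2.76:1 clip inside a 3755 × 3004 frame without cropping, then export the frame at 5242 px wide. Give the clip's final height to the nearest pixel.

1899 px

At 3755×3004 the clip is width-limited, so height = 3755 / 2.760 ≈ 1360.51 px.
The frame scales by 5242/3755 = 1.3960; 1360.51 × 1.3960 ≈ 1899.28 px.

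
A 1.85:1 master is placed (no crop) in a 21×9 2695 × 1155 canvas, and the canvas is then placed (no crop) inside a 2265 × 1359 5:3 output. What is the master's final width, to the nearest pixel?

1796 px

First fit — 1.85:1 into 2695×1155 spans the height: 2136.75 × 1155.00.
The 21×9 canvas is width-limited in 2265×1359, giving 2265.00 × 970.71; scale factor 0.8404.
So the master's width is 2136.75 × 0.8404 ≈ 1795.82.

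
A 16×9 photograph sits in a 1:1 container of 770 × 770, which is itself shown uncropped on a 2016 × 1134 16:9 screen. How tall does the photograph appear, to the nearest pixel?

638 px

First fit — 16×9 into 770×770 spans the width: 770.00 × 433.12.
1:1 in 2016×1134: fills the height, so the intermediate becomes 1134.00 × 1134.00 — a scale of ×1.4727.
Applying the same ×1.4727: 433.12 → 637.88.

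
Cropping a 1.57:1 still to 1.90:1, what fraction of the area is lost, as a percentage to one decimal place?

17.4%

1.90:1 is wider than 1.57:1, so the crop keeps the full width and trims the height.
Area ratio = (1.570)/(1.900) = 82.63%; the remaining 17.37% is cropped out.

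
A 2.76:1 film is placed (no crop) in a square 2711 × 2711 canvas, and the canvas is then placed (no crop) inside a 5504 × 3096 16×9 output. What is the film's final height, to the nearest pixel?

1122 px

First fit — 2.76:1 into 2711×2711 spans the width: 2711.00 × 982.25.
square in 5504×3096: fills the height, so the intermediate becomes 3096.00 × 3096.00 — a scale of ×1.1420.
The film scales with it: height 982.25 × 1.1420 ≈ 1121.74.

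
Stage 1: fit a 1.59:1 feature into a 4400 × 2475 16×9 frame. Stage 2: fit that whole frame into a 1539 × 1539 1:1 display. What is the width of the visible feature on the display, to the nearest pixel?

Inside the 4400×2475 canvas the feature is height-limited at 3935.25 × 2475.00.
16×9 in 1539×1539: fills the width, so the intermediate becomes 1539.00 × 865.69 — a scale of ×0.3498.
Applying the same ×0.3498: 3935.25 → 1376.44.

1376 px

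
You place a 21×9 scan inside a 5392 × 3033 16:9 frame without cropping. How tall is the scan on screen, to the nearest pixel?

2311 px

21×9 (2.333) > 16:9 (1.778), so the scan fills the width.
Content height = 5392 × 9/21 ≈ 2310.86 px.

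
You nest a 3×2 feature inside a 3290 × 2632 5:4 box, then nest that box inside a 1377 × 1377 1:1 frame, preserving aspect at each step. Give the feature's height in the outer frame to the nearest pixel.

3×2 in 3290×2632: fills the width, so the feature is 3290.00 × 2193.33.
The 5:4 canvas is width-limited in 1377×1377, giving 1377.00 × 1101.60; scale factor 0.4185.
The feature scales with it: height 2193.33 × 0.4185 ≈ 918.00.

918 px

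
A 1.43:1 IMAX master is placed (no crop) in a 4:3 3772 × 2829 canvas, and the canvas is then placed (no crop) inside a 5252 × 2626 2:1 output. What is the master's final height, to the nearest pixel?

2448 px

First fit — 1.43:1 IMAX into 3772×2829 spans the width: 3772.00 × 2637.76.
The 4:3 canvas is height-limited in 5252×2626, giving 3501.33 × 2626.00; scale factor 0.9282.
Applying the same ×0.9282: 2637.76 → 2448.48.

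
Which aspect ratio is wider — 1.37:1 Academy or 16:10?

16:10

1.37 and 16:10 = 1.6; 1.6 > 1.37.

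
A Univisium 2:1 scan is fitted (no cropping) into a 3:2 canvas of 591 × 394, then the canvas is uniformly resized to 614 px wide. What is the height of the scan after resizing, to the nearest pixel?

307 px

In the 591×394 frame the scan fills the width: height = 591 × 1/2 ≈ 295.50 px.
Resizing to 614 px wide multiplies everything by 1.0389: 295.50 → 307.00 px.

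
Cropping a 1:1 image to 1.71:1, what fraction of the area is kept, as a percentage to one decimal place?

58.5%

1.71:1 is wider than 1:1, so the crop keeps the full width and trims the height.
Fraction kept = (1.000)/(1.710) ≈ 58.48%.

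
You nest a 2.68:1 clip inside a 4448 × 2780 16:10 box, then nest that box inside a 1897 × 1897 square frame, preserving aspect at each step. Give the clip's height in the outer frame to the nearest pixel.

708 px

Inside the 4448×2780 canvas the clip is width-limited at 4448.00 × 1659.70.
The 16:10 canvas is width-limited in 1897×1897, giving 1897.00 × 1185.62; scale factor 0.4265.
Applying the same ×0.4265: 1659.70 → 707.84.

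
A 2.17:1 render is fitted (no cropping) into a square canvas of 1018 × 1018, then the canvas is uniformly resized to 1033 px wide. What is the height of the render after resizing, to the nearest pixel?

Fitted into 1018×1018, the render spans the width; its height is 1018 / 2.170 ≈ 469.12 px.
Resizing to 1033 px wide multiplies everything by 1.0147: 469.12 → 476.04 px.

476 px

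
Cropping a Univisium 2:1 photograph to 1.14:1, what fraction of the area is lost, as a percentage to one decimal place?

43.0%

The height stays; only width is cut (since 1.14:1 is narrower than Univisium 2:1).
Area ratio = (1.140)/(2.000) = 57.00%; the remaining 43.00% is cropped out.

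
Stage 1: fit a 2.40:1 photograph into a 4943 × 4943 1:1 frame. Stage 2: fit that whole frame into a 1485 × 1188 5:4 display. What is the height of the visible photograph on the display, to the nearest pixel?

495 px

First fit — 2.40:1 into 4943×4943 spans the width: 4943.00 × 2059.58.
The 1:1 canvas is height-limited in 1485×1188, giving 1188.00 × 1188.00; scale factor 0.2403.
Applying the same ×0.2403: 2059.58 → 495.00.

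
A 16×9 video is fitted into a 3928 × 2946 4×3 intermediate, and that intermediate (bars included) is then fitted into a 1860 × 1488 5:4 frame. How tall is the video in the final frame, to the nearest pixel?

16×9 in 3928×2946: fills the width, so the video is 3928.00 × 2209.50.
Second fit — the 4×3 canvas into 1860×1488 spans the width: 1860.00 × 1395.00 (×0.4735 from 3928×2946).
So the video's height is 2209.50 × 0.4735 ≈ 1046.25.

1046 px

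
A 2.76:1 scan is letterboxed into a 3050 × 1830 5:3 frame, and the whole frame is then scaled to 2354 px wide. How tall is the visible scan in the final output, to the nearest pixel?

Fitted into 3050×1830, the scan spans the width; its height is 3050 / 2.760 ≈ 1105.07 px.
Scaling 3050 → 2354 is ×0.7718, so the height becomes 1105.07 × 0.7718 ≈ 852.90 px.

853 px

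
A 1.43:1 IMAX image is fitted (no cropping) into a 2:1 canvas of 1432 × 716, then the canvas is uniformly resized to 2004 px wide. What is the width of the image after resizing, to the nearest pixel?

1433 px

In the 1432×716 frame the image fills the height: width = 716 × 1.430 ≈ 1023.88 px.
The frame scales by 2004/1432 = 1.3994; 1023.88 × 1.3994 ≈ 1432.86 px.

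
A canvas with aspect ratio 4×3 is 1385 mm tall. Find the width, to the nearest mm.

Width = 1385 / 3 × 4 = 1846.67.

1847 mm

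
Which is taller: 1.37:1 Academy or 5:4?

5:4

1.37 and 5:4 = 1.25; 1.37 > 1.25. The smaller width-to-height ratio is the taller frame.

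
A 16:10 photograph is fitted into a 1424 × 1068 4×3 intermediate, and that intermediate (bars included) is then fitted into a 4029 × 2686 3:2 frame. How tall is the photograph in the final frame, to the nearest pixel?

First fit — 16:10 into 1424×1068 spans the width: 1424.00 × 890.00.
The 4×3 canvas is height-limited in 4029×2686, giving 3581.33 × 2686.00; scale factor 2.5150.
So the photograph's height is 890.00 × 2.5150 ≈ 2238.33.

2238 px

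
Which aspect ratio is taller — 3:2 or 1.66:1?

3:2 = 1.5 and 1.66; 1.66 > 1.5. The smaller width-to-height ratio is the taller frame.

3:2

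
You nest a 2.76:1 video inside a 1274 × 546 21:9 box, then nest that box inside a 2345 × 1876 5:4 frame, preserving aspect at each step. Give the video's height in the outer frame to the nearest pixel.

850 px

Inside the 1274×546 canvas the video is width-limited at 1274.00 × 461.59.
The 21:9 canvas is width-limited in 2345×1876, giving 2345.00 × 1005.00; scale factor 1.8407.
Applying the same ×1.8407: 461.59 → 849.64.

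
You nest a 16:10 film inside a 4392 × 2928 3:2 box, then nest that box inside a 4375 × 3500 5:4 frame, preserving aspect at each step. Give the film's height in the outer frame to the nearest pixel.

Inside the 4392×2928 canvas the film is width-limited at 4392.00 × 2745.00.
Second fit — the 3:2 canvas into 4375×3500 spans the width: 4375.00 × 2916.67 (×0.9961 from 4392×2928).
So the film's height is 2745.00 × 0.9961 ≈ 2734.38.

2734 px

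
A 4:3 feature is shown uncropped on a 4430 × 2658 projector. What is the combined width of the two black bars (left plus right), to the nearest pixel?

4:3 (1.333) < 5:3 (1.667), so the feature fills the height.
The feature is 2658 × 4/3 ≈ 3544.00 px wide.
Black = 4430 − 3544.00 = 886.00 px.

886 px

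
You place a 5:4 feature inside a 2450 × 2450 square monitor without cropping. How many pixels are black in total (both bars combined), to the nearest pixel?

5:4 (1.250) > square (1.000), so the feature fills the width.
The feature is 2450 × 4/5 ≈ 1960.0000 px tall.
2450 − 1960.0000 = 490.0000 px of bars.
That's 490.0000 × 2450 ≈ 1200500 black pixels.

1200500 pixels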